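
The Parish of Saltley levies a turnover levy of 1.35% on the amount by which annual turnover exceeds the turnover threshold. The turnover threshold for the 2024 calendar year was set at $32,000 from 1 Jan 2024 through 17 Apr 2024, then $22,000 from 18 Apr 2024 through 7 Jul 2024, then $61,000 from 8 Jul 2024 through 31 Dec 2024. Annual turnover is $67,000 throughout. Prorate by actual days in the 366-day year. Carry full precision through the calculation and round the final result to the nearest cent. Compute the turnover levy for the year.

$313.05

1 Jan – 17 Apr 2024: 108 days, exemption $32,000 → ($67,000 − $32,000) × 1.35% × 108/366 = $139.4262
18 Apr – 7 Jul 2024: 81 days, exemption $22,000 → ($67,000 − $22,000) × 1.35% × 81/366 = $134.4467
8 Jul – 31 Dec 2024: 177 days, exemption $61,000 → ($67,000 − $61,000) × 1.35% × 177/366 = $39.1721
Total = $313.0451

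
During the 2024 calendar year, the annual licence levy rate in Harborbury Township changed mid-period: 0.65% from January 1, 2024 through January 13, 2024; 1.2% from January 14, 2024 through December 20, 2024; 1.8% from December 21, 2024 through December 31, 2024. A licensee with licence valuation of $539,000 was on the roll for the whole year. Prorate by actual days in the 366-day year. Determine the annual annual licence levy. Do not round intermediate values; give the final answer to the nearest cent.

January 1 – January 13, 2024: 13 days at 0.65% → $539,000 × 0.65% × 13/366 = $124.4413
January 14 – December 20, 2024: 342 days at 1.2% → $539,000 × 1.2% × 342/366 = $6,043.8689
December 21 – December 31, 2024: 11 days at 1.8% → $539,000 × 1.8% × 11/366 = $291.5902
Total = $6,459.9003

$6,459.90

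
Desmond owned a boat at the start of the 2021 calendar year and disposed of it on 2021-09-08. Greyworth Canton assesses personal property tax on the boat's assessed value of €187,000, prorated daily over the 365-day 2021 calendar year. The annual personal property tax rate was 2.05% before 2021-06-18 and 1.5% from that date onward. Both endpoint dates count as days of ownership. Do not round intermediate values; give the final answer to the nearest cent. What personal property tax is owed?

€2,402.31

2021-01-01 to 2021-06-17: 168 days at 2.05% → €187,000 × 2.05% × 168/365 = €1,764.4603
2021-06-18 to 2021-09-08: 83 days at 1.5% → €187,000 × 1.5% × 83/365 = €637.8493
Total = €2,402.3096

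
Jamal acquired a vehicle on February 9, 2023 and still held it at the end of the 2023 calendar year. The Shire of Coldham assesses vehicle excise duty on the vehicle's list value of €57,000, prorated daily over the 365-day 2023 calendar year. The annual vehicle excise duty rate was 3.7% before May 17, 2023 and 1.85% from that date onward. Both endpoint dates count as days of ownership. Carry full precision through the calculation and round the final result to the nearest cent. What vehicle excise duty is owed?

February 9 – May 16, 2023: 97 days at 3.7% → €57,000 × 3.7% × 97/365 = €560.4740
May 17 – December 31, 2023: 229 days at 1.85% → €57,000 × 1.85% × 229/365 = €661.5904
Total = €1,222.0644

€1,222.06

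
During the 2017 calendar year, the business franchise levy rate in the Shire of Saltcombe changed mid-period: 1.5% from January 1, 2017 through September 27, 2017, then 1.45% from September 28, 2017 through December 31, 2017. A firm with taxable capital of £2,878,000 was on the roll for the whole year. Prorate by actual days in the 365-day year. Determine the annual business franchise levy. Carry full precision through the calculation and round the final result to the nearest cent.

January 1 – September 27, 2017: 270 days at 1.5% → £2,878,000 × 1.5% × 270/365 = £31,933.9726
September 28 – December 31, 2017: 95 days at 1.45% → £2,878,000 × 1.45% × 95/365 = £10,861.4932
Total = £42,795.4658

£42,795.47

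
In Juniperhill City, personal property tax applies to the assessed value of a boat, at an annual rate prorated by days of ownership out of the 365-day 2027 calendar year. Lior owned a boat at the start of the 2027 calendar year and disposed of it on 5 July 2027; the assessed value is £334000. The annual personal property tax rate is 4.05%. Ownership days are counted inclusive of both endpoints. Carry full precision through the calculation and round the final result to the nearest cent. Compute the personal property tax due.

Days held (1 January – 5 July 2027): 186 out of 365
Tax = £334000 × 4.05% × 186/365 = £6893.2110

£6893.21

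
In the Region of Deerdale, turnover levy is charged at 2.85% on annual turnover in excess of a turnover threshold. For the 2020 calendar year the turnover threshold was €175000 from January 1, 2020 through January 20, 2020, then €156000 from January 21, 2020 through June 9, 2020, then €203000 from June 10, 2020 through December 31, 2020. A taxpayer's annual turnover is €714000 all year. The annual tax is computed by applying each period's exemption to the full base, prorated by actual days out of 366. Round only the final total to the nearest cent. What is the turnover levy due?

€15123.14

January 1 – January 20, 2020: 20 days, exemption €175000 → (€714000 − €175000) × 2.85% × 20/366 = €839.4262
January 21 – June 9, 2020: 141 days, exemption €156000 → (€714000 − €156000) × 2.85% × 141/366 = €6126.5656
June 10 – December 31, 2020: 205 days, exemption €203000 → (€714000 − €203000) × 2.85% × 205/366 = €8157.1516
Total = €15123.1434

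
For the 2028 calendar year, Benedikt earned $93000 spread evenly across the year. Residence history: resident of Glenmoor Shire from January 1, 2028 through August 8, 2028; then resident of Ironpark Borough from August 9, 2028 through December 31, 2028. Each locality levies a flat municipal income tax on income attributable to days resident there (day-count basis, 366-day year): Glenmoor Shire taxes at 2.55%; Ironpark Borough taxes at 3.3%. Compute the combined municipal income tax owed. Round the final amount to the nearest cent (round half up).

$2647.83

Glenmoor Shire, January 1 – August 8, 2028: 221 days → $93000 × 2.55% × 221/366 = $1431.9713
Ironpark Borough, August 9 – December 31, 2028: 145 days → $93000 × 3.3% × 145/366 = $1215.8607
Total = $2647.8320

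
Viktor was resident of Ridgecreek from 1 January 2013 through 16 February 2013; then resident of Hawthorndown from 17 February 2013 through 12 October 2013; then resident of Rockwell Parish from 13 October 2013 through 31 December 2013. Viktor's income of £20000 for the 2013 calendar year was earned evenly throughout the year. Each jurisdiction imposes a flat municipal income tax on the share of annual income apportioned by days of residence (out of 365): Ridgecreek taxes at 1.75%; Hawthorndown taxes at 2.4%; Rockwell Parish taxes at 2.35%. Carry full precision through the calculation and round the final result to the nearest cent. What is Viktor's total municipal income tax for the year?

£461.07

Ridgecreek, 1 January – 16 February 2013: 47 days → £20000 × 1.75% × 47/365 = £45.0685
Hawthorndown, 17 February – 12 October 2013: 238 days → £20000 × 2.4% × 238/365 = £312.9863
Rockwell Parish, 13 October – 31 December 2013: 80 days → £20000 × 2.35% × 80/365 = £103.0137
Total = £461.0685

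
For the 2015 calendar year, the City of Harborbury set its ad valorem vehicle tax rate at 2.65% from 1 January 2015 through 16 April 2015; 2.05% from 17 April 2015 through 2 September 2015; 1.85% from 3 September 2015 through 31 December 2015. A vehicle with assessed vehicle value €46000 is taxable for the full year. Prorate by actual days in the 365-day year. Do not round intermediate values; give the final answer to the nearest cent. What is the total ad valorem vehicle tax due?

€992.91

1 January – 16 April 2015: 106 days at 2.65% → €46000 × 2.65% × 106/365 = €354.0110
17 April – 2 September 2015: 139 days at 2.05% → €46000 × 2.05% × 139/365 = €359.1151
3 September – 31 December 2015: 120 days at 1.85% → €46000 × 1.85% × 120/365 = €279.7808
Total = €992.9068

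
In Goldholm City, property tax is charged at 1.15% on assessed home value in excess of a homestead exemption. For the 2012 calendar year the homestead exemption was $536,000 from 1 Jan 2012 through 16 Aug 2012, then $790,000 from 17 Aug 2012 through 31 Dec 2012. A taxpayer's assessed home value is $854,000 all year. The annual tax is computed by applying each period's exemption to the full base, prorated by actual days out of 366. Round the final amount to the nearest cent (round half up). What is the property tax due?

1 Jan – 16 Aug 2012: 229 days, exemption $536,000 → ($854,000 − $536,000) × 1.15% × 229/366 = $2,288.1230
17 Aug – 31 Dec 2012: 137 days, exemption $790,000 → ($854,000 − $790,000) × 1.15% × 137/366 = $275.4973
Total = $2,563.6202

$2,563.62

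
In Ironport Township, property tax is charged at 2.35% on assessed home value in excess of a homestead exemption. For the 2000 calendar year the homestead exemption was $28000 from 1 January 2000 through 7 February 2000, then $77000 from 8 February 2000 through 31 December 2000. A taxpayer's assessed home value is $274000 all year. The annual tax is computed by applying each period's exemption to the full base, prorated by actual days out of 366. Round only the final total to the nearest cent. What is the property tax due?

1 January – 7 February 2000: 38 days, exemption $28000 → ($274000 − $28000) × 2.35% × 38/366 = $600.2131
8 February – 31 December 2000: 328 days, exemption $77000 → ($274000 − $77000) × 2.35% × 328/366 = $4148.8415
Total = $4749.0546

$4749.05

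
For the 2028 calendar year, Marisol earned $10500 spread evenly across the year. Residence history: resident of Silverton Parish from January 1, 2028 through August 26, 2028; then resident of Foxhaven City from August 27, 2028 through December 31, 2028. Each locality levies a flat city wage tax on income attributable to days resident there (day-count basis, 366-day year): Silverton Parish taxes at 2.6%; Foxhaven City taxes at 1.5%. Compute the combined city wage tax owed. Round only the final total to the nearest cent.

$232.92

Silverton Parish, January 1 – August 26, 2028: 239 days → $10500 × 2.6% × 239/366 = $178.2705
Foxhaven City, August 27 – December 31, 2028: 127 days → $10500 × 1.5% × 127/366 = $54.6516
Total = $232.9221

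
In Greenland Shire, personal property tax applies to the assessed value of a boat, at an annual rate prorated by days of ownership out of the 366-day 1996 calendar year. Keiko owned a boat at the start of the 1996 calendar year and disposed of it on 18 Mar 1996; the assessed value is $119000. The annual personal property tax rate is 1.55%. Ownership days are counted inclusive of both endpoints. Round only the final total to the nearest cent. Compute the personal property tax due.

$393.09

Days held (1 Jan – 18 Mar 1996): 78 out of 366
Tax = $119000 × 1.55% × 78/366 = $393.0902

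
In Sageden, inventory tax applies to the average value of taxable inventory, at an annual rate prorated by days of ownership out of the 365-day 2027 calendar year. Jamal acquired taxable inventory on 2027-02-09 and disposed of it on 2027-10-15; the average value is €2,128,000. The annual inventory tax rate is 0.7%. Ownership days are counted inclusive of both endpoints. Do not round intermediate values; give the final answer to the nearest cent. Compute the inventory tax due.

€10,161.93

Days held (2027-02-09 to 2027-10-15): 249 out of 365
Tax = €2,128,000 × 0.7% × 249/365 = €10,161.9288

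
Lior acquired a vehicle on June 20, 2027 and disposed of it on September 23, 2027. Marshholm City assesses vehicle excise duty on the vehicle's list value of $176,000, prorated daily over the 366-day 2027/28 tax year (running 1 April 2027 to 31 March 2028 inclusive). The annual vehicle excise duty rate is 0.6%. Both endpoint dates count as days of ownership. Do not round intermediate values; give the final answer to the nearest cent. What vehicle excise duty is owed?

$276.98

Days held (June 20 – September 23, 2027): 96 out of 366
Tax = $176,000 × 0.6% × 96/366 = $276.9836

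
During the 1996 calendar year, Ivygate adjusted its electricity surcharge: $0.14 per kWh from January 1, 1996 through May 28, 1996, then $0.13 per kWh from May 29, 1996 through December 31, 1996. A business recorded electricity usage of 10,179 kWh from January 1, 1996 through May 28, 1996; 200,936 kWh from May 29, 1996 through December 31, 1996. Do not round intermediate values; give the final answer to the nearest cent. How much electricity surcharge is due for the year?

January 1 – May 28, 1996: 10,179 kWh at $0.14/kWh → $1,425.06
May 29 – December 31, 1996: 200,936 kWh at $0.13/kWh → $26,121.68

$27,546.74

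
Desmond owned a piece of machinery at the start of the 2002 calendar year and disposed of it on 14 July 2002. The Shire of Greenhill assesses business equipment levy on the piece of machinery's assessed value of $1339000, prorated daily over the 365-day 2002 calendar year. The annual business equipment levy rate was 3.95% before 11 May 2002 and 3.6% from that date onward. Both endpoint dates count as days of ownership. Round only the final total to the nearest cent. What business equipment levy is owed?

$27421.99

1 January – 10 May 2002: 130 days at 3.95% → $1339000 × 3.95% × 130/365 = $18837.7123
11 May – 14 July 2002: 65 days at 3.6% → $1339000 × 3.6% × 65/365 = $8584.2740
Total = $27421.9863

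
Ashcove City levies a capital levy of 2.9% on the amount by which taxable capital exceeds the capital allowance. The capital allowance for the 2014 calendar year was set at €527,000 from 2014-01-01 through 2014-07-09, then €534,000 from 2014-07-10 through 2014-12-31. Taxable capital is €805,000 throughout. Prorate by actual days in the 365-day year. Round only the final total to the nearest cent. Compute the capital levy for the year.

2014-01-01 to 2014-07-09: 190 days, exemption €527,000 → (€805,000 − €527,000) × 2.9% × 190/365 = €4,196.6575
2014-07-10 to 2014-12-31: 175 days, exemption €534,000 → (€805,000 − €534,000) × 2.9% × 175/365 = €3,768.0137
Total = €7,964.6712

€7,964.67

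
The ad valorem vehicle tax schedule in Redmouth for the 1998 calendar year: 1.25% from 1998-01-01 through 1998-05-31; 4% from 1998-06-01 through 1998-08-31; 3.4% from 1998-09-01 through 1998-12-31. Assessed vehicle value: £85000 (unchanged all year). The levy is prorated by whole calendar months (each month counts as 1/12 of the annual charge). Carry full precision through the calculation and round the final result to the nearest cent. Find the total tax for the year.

1998-01-01 to 1998-05-31: 5 months at 1.25% → £85000 × 1.25% × 5/12 = £442.7083
1998-06-01 to 1998-08-31: 3 months at 4% → £85000 × 4% × 3/12 = £850.0000
1998-09-01 to 1998-12-31: 4 months at 3.4% → £85000 × 3.4% × 4/12 = £963.3333
Total = £2256.0417

£2256.04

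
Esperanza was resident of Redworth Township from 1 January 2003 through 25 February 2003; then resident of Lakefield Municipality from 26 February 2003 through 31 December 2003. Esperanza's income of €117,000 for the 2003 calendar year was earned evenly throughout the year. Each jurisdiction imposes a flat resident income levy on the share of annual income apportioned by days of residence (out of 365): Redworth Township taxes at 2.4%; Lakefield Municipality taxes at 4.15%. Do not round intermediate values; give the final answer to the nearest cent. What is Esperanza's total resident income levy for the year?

€4,541.36

Redworth Township, 1 January – 25 February 2003: 56 days → €117,000 × 2.4% × 56/365 = €430.8164
Lakefield Municipality, 26 February – 31 December 2003: 309 days → €117,000 × 4.15% × 309/365 = €4,110.5466
Total = €4,541.3630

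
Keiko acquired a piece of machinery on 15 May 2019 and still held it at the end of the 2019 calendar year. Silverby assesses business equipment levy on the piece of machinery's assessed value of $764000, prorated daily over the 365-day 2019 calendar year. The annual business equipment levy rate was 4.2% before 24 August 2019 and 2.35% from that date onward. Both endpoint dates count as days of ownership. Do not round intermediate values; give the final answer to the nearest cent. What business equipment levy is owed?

15 May – 23 August 2019: 101 days at 4.2% → $764000 × 4.2% × 101/365 = $8879.1452
24 August – 31 December 2019: 130 days at 2.35% → $764000 × 2.35% × 130/365 = $6394.5753
Total = $15273.7205

$15273.72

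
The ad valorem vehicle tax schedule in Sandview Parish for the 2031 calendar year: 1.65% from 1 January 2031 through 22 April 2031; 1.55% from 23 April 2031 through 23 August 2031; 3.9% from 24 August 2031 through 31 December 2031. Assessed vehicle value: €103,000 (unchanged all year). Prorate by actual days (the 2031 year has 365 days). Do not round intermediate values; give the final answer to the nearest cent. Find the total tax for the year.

€2,490.20

1 January – 22 April 2031: 112 days at 1.65% → €103,000 × 1.65% × 112/365 = €521.4904
23 April – 23 August 2031: 123 days at 1.55% → €103,000 × 1.55% × 123/365 = €537.9986
24 August – 31 December 2031: 130 days at 3.9% → €103,000 × 3.9% × 130/365 = €1,430.7123
Total = €2,490.2014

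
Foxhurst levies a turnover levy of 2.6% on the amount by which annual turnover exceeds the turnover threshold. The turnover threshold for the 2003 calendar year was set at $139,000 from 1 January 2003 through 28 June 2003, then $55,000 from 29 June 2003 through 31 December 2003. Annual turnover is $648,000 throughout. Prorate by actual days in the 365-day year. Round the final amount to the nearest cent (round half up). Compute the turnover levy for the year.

1 January – 28 June 2003: 179 days, exemption $139,000 → ($648,000 − $139,000) × 2.6% × 179/365 = $6,490.0986
29 June – 31 December 2003: 186 days, exemption $55,000 → ($648,000 − $55,000) × 2.6% × 186/365 = $7,856.8438
Total = $14,346.9425

$14,346.94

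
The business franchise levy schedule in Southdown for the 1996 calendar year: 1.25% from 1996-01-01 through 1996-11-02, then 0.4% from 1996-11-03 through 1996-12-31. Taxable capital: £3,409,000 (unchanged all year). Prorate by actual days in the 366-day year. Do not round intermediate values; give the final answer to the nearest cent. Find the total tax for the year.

£37,941.42

1996-01-01 to 1996-11-02: 307 days at 1.25% → £3,409,000 × 1.25% × 307/366 = £35,743.2719
1996-11-03 to 1996-12-31: 59 days at 0.4% → £3,409,000 × 0.4% × 59/366 = £2,198.1530
Total = £37,941.4249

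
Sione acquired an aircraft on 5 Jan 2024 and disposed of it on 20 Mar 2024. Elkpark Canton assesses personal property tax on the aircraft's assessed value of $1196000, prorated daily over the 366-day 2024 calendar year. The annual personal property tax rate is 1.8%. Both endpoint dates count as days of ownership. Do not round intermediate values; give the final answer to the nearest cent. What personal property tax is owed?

Days held (5 Jan – 20 Mar 2024): 76 out of 366
Tax = $1196000 × 1.8% × 76/366 = $4470.2951

$4470.30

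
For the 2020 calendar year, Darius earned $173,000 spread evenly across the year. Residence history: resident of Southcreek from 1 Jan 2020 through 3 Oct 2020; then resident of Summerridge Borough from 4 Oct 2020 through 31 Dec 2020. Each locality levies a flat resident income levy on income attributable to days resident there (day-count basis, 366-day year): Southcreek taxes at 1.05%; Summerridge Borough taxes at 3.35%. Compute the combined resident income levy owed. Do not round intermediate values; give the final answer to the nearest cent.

Southcreek, 1 Jan – 3 Oct 2020: 277 days → $173,000 × 1.05% × 277/366 = $1,374.7828
Summerridge Borough, 4 Oct – 31 Dec 2020: 89 days → $173,000 × 3.35% × 89/366 = $1,409.2883
Total = $2,784.0710

$2,784.07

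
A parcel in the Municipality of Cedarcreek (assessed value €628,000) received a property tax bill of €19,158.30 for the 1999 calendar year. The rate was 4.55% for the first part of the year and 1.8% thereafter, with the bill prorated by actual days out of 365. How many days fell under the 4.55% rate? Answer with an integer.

Let d = days at the first rate; then 365 − d days at the second rate.
€628,000 × [4.55%·d + 1.8%·(365−d)] / 365 = €19,158.30
Solving gives d = 166, so the new rate took effect on 16 June 1999.

166 days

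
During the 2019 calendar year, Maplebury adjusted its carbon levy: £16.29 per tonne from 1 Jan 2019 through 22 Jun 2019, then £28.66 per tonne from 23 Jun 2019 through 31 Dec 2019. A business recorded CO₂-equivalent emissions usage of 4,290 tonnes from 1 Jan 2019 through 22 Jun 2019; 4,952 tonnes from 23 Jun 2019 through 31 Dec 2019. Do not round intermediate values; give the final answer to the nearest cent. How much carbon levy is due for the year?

1 Jan – 22 Jun 2019: 4,290 tonnes at £16.29/tonne → £69,884.10
23 Jun – 31 Dec 2019: 4,952 tonnes at £28.66/tonne → £141,924.32

£211,808.42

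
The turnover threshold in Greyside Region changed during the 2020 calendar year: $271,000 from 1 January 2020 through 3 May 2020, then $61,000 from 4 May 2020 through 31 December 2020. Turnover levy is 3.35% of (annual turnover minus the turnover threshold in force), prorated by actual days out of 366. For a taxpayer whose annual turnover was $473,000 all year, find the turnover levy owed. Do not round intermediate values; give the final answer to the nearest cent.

$11,418.56

1 January – 3 May 2020: 124 days, exemption $271,000 → ($473,000 − $271,000) × 3.35% × 124/366 = $2,292.6448
4 May – 31 December 2020: 242 days, exemption $61,000 → ($473,000 − $61,000) × 3.35% × 242/366 = $9,125.9126
Total = $11,418.5574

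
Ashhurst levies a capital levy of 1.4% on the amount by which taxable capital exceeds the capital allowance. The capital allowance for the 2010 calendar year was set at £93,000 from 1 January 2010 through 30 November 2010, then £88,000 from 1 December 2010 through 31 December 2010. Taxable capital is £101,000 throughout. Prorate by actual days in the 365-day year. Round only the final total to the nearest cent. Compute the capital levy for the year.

£117.95

1 January – 30 November 2010: 334 days, exemption £93,000 → (£101,000 − £93,000) × 1.4% × 334/365 = £102.4877
1 December – 31 December 2010: 31 days, exemption £88,000 → (£101,000 − £88,000) × 1.4% × 31/365 = £15.4575
Total = £117.9452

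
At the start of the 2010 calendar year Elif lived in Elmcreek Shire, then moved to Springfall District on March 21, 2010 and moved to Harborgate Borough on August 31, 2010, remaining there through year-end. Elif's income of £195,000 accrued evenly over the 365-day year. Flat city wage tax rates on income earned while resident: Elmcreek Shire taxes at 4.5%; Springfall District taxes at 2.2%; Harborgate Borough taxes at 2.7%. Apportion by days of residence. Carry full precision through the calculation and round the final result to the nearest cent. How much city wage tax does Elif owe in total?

£5,589.29

Elmcreek Shire, January 1 – March 20, 2010: 79 days → £195,000 × 4.5% × 79/365 = £1,899.2466
Springfall District, March 21 – August 30, 2010: 163 days → £195,000 × 2.2% × 163/365 = £1,915.8082
Harborgate Borough, August 31 – December 31, 2010: 123 days → £195,000 × 2.7% × 123/365 = £1,774.2329
Total = £5,589.2877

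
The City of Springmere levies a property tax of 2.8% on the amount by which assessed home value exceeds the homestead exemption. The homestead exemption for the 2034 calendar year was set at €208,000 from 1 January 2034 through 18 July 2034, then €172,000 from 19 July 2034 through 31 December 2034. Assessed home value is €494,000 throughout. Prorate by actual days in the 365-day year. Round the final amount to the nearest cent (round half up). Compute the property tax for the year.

€8,466.43

1 January – 18 July 2034: 199 days, exemption €208,000 → (€494,000 − €208,000) × 2.8% × 199/365 = €4,366.0055
19 July – 31 December 2034: 166 days, exemption €172,000 → (€494,000 − €172,000) × 2.8% × 166/365 = €4,100.4274
Total = €8,466.4329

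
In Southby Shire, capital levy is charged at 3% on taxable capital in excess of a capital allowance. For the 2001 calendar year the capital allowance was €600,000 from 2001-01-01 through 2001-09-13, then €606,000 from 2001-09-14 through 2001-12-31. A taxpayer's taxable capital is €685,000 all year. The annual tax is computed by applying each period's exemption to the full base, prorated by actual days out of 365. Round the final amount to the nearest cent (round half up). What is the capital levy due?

€2,496.25

2001-01-01 to 2001-09-13: 256 days, exemption €600,000 → (€685,000 − €600,000) × 3% × 256/365 = €1,788.4932
2001-09-14 to 2001-12-31: 109 days, exemption €606,000 → (€685,000 − €606,000) × 3% × 109/365 = €707.7534
Total = €2,496.2466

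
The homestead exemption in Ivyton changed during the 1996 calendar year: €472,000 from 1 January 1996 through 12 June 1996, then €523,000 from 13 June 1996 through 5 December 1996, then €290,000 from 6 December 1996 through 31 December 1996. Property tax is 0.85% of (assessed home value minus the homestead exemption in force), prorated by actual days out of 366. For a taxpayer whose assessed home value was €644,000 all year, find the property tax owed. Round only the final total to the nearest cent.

1 January – 12 June 1996: 164 days, exemption €472,000 → (€644,000 − €472,000) × 0.85% × 164/366 = €655.1038
13 June – 5 December 1996: 176 days, exemption €523,000 → (€644,000 − €523,000) × 0.85% × 176/366 = €494.5792
6 December – 31 December 1996: 26 days, exemption €290,000 → (€644,000 − €290,000) × 0.85% × 26/366 = €213.7541
Total = €1,363.4372

€1,363.44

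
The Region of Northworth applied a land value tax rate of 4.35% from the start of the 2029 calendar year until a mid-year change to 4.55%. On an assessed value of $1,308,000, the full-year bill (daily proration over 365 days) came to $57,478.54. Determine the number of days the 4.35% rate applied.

Let d = days at the first rate; then 365 − d days at the second rate.
$1,308,000 × [4.35%·d + 4.55%·(365−d)] / 365 = $57,478.54
Solving gives d = 284, so the new rate took effect on 12 October 2029.

284 days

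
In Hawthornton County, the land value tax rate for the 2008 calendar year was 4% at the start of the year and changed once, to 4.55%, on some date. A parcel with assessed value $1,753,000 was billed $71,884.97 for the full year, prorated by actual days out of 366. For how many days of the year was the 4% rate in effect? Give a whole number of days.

Let d = days at the first rate; then 366 − d days at the second rate.
$1,753,000 × [4%·d + 4.55%·(366−d)] / 366 = $71,884.97
Solving gives d = 299, so the new rate took effect on 26 October 2008.

299 days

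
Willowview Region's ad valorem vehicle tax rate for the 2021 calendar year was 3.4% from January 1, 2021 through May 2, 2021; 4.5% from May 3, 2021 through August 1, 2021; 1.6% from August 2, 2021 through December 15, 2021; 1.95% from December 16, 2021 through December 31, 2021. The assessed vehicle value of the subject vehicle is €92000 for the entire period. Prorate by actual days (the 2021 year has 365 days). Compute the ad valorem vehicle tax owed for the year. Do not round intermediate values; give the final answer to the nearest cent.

€2704.80

January 1 – May 2, 2021: 122 days at 3.4% → €92000 × 3.4% × 122/365 = €1045.5233
May 3 – August 1, 2021: 91 days at 4.5% → €92000 × 4.5% × 91/365 = €1032.1644
August 2 – December 15, 2021: 136 days at 1.6% → €92000 × 1.6% × 136/365 = €548.4712
December 16 – December 31, 2021: 16 days at 1.95% → €92000 × 1.95% × 16/365 = €78.6411
Total = €2704.8000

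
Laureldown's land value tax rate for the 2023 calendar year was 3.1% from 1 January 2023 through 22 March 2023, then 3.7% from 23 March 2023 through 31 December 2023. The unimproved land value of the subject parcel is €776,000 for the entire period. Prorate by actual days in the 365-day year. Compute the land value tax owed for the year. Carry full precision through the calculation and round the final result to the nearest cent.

€27,678.75

1 January – 22 March 2023: 81 days at 3.1% → €776,000 × 3.1% × 81/365 = €5,338.4548
23 March – 31 December 2023: 284 days at 3.7% → €776,000 × 3.7% × 284/365 = €22,340.2959
Total = €27,678.7507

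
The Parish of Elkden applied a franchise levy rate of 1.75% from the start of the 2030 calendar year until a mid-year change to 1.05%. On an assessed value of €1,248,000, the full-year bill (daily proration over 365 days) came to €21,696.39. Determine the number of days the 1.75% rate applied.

359 days

Let d = days at the first rate; then 365 − d days at the second rate.
€1,248,000 × [1.75%·d + 1.05%·(365−d)] / 365 = €21,696.39
Solving gives d = 359, so the new rate took effect on 26 December 2030.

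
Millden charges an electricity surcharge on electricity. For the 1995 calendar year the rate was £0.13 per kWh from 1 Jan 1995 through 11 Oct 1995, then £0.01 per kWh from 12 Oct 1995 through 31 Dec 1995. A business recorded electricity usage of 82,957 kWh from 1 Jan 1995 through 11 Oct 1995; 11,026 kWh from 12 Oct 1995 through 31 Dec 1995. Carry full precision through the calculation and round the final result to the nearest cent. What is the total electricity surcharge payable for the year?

£10,894.67

1 Jan – 11 Oct 1995: 82,957 kWh at £0.13/kWh → £10,784.41
12 Oct – 31 Dec 1995: 11,026 kWh at £0.01/kWh → £110.26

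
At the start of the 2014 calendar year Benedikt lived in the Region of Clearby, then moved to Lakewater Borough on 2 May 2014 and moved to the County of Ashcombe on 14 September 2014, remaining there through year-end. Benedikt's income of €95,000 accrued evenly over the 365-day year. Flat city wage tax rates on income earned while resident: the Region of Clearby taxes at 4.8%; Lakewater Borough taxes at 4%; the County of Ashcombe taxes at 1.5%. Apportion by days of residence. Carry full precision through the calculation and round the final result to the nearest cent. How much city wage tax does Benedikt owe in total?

€3,342.70

The Region of Clearby, 1 January – 1 May 2014: 121 days → €95,000 × 4.8% × 121/365 = €1,511.6712
Lakewater Borough, 2 May – 13 September 2014: 135 days → €95,000 × 4% × 135/365 = €1,405.4795
The County of Ashcombe, 14 September – 31 December 2014: 109 days → €95,000 × 1.5% × 109/365 = €425.5479
Total = €3,342.6986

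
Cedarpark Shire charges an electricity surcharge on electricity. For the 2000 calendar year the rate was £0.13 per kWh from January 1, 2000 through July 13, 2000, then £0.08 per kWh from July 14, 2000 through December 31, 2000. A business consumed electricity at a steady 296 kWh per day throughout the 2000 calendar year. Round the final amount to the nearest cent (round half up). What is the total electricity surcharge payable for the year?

£11,552.88

January 1 – July 13, 2000: 195 days × 296 kWh/day = 57,720 kWh at £0.13/kWh → £7,503.60
July 14 – December 31, 2000: 171 days × 296 kWh/day = 50,616 kWh at £0.08/kWh → £4,049.28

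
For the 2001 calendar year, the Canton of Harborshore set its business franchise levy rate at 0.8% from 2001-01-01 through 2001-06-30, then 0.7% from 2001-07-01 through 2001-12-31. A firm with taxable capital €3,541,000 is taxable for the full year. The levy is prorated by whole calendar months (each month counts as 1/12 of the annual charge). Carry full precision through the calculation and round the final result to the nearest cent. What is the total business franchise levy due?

€26,557.50

2001-01-01 to 2001-06-30: 6 months at 0.8% → €3,541,000 × 0.8% × 6/12 = €14,164.0000
2001-07-01 to 2001-12-31: 6 months at 0.7% → €3,541,000 × 0.7% × 6/12 = €12,393.5000
Total = €26,557.5000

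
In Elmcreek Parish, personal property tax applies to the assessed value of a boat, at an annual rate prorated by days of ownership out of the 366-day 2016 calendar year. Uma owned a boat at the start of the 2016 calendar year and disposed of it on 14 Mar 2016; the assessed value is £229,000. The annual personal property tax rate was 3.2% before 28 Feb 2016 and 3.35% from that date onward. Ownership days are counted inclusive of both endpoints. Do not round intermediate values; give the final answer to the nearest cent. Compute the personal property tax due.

1 Jan – 27 Feb 2016: 58 days at 3.2% → £229,000 × 3.2% × 58/366 = £1,161.2678
28 Feb – 14 Mar 2016: 16 days at 3.35% → £229,000 × 3.35% × 16/366 = £335.3661
Total = £1,496.6339

£1,496.63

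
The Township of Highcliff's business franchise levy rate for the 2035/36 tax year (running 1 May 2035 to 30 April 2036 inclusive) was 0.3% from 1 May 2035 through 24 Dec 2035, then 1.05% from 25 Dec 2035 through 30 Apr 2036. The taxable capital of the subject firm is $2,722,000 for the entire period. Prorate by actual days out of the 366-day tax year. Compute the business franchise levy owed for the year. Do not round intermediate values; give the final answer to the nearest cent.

$15,305.67

1 May – 24 Dec 2035: 238 days at 0.3% → $2,722,000 × 0.3% × 238/366 = $5,310.1311
25 Dec 2035 – 30 Apr 2036: 128 days at 1.05% → $2,722,000 × 1.05% × 128/366 = $9,995.5410
Total = $15,305.6721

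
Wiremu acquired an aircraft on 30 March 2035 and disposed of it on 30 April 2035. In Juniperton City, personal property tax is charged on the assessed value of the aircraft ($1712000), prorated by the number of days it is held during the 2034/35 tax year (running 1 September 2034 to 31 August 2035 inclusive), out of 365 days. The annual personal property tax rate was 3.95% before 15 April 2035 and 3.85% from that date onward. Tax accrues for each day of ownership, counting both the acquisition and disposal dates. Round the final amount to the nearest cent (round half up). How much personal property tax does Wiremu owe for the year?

30 March – 14 April 2035: 16 days at 3.95% → $1712000 × 3.95% × 16/365 = $2964.3397
15 April – 30 April 2035: 16 days at 3.85% → $1712000 × 3.85% × 16/365 = $2889.2932
Total = $5853.6329

$5853.63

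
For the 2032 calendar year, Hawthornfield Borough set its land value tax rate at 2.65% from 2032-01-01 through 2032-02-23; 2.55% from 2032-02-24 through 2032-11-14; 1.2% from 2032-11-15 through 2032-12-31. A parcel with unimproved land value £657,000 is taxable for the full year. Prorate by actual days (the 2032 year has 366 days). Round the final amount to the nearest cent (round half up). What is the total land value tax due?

2032-01-01 to 2032-02-23: 54 days at 2.65% → £657,000 × 2.65% × 54/366 = £2,568.7623
2032-02-24 to 2032-11-14: 265 days at 2.55% → £657,000 × 2.55% × 265/366 = £12,130.2664
2032-11-15 to 2032-12-31: 47 days at 1.2% → £657,000 × 1.2% × 47/366 = £1,012.4262
Total = £15,711.4549

£15,711.45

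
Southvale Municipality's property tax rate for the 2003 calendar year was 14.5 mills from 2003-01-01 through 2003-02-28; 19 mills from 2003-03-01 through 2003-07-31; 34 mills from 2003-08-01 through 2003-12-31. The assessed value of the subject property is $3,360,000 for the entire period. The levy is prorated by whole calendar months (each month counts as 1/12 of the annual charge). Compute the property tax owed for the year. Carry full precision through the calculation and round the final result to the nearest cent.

$82,320.00

2003-01-01 to 2003-02-28: 2 months at 14.5 mills → $3,360,000 × 1.45% × 2/12 = $8,120.0000
2003-03-01 to 2003-07-31: 5 months at 19 mills → $3,360,000 × 1.9% × 5/12 = $26,600.0000
2003-08-01 to 2003-12-31: 5 months at 34 mills → $3,360,000 × 3.4% × 5/12 = $47,600.0000
Total = $82,320.0000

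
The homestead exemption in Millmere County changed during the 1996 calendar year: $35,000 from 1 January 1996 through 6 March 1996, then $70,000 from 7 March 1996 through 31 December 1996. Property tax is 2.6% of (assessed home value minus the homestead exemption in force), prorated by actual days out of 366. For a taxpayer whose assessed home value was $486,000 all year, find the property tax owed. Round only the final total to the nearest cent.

$10,980.10

1 January – 6 March 1996: 66 days, exemption $35,000 → ($486,000 − $35,000) × 2.6% × 66/366 = $2,114.5246
7 March – 31 December 1996: 300 days, exemption $70,000 → ($486,000 − $70,000) × 2.6% × 300/366 = $8,865.5738
Total = $10,980.0984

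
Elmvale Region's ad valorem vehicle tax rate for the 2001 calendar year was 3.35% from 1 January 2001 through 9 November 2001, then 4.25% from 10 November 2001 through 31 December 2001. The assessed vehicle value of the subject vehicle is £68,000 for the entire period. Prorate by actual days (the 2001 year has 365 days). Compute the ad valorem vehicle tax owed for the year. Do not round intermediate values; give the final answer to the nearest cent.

£2,365.19

1 January – 9 November 2001: 313 days at 3.35% → £68,000 × 3.35% × 313/365 = £1,953.4630
10 November – 31 December 2001: 52 days at 4.25% → £68,000 × 4.25% × 52/365 = £411.7260
Total = £2,365.1890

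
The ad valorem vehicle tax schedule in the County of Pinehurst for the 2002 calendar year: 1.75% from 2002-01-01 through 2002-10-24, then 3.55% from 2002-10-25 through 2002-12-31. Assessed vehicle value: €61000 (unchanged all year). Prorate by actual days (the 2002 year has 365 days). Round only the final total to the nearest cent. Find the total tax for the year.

€1272.06

2002-01-01 to 2002-10-24: 297 days at 1.75% → €61000 × 1.75% × 297/365 = €868.6233
2002-10-25 to 2002-12-31: 68 days at 3.55% → €61000 × 3.55% × 68/365 = €403.4356
Total = €1272.0589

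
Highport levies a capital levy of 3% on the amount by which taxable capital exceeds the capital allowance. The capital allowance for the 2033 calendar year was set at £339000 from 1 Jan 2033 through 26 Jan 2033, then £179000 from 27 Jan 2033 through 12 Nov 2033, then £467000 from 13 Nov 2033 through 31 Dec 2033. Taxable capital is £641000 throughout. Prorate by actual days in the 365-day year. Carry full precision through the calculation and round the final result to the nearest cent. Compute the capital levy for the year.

1 Jan – 26 Jan 2033: 26 days, exemption £339000 → (£641000 − £339000) × 3% × 26/365 = £645.3699
27 Jan – 12 Nov 2033: 290 days, exemption £179000 → (£641000 − £179000) × 3% × 290/365 = £11012.0548
13 Nov – 31 Dec 2033: 49 days, exemption £467000 → (£641000 − £467000) × 3% × 49/365 = £700.7671
Total = £12358.1918

£12358.19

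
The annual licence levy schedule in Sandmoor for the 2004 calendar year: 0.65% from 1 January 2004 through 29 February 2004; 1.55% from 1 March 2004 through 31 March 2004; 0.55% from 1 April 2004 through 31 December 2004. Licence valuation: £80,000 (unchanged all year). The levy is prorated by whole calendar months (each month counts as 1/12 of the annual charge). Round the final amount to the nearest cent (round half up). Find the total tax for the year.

£520.00

1 January – 29 February 2004: 2 months at 0.65% → £80,000 × 0.65% × 2/12 = £86.6667
1 March – 31 March 2004: 1 month at 1.55% → £80,000 × 1.55% × 1/12 = £103.3333
1 April – 31 December 2004: 9 months at 0.55% → £80,000 × 0.55% × 9/12 = £330.0000
Total = £520.0000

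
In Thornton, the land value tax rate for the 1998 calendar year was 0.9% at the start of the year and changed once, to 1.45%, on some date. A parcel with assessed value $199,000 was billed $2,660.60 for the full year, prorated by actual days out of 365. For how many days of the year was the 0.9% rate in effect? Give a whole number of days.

75 days

Let d = days at the first rate; then 365 − d days at the second rate.
$199,000 × [0.9%·d + 1.45%·(365−d)] / 365 = $2,660.60
Solving gives d = 75, so the new rate took effect on 17 March 1998.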